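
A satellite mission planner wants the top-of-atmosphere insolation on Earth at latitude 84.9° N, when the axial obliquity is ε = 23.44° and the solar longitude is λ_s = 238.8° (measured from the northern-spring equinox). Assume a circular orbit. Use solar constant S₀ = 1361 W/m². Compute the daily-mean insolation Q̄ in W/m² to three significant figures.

Q̄ ≈ 0.00 W/m²

Solar declination: sin δ = sin ε · sin λ_s = sin 23.44° × sin 238.8° = -0.34025, so δ = -19.892°.
cos H₀ = −tan(+84.9°) tan(-19.892°) = 4.0544 ≥ 1 ⇒ polar night, H₀ = 0 and Q̄ = 0.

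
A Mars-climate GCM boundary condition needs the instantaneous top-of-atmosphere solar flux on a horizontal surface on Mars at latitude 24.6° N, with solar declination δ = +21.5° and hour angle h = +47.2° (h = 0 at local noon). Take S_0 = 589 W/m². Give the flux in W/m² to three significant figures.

428 W/m²

cos θ_z = sin ϕ sin δ + cos ϕ cos δ cos h = 0.152567 + 0.574786 = 0.727353.
Flux = S_0 · cos θ_z = 589 × 0.727353 = 428.4 W/m².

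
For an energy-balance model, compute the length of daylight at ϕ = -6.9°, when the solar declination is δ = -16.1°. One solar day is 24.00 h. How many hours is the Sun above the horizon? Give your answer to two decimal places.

cos h₀ = −tan ϕ · tan δ = −tan(-6.9°) × tan(-16.100°) = -0.0349, so h₀ = 1.6057 rad = 92.00°.
Daylight = 2h₀/(2π) × 24.00 h = (1.6057/π) × 24.00 = 12.27 h.

12.27 h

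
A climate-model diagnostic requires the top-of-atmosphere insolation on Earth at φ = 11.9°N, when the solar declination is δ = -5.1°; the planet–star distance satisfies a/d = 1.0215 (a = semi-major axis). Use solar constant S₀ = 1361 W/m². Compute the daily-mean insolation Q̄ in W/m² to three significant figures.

cos H₀ = −tan(+11.9°) tan(-5.100°) = 0.0188, H₀ = 1.5520 rad.
Bracket: H₀ sin φ sin δ + cos φ cos δ sin H₀ = 1.5520×0.20620×-0.08889 + 0.97851×0.99604×0.99982 = -0.028447 + 0.974460 = 0.946013.
Inverse-square distance factor (a/d)² = 1.0215² = 1.043462.
Q̄ = (S₀/π) × 1.043462 × [bracket] = (1361/π) × 1.043462 × 0.946013 = 427.6 W/m².

Q̄ ≈ 428 W/m²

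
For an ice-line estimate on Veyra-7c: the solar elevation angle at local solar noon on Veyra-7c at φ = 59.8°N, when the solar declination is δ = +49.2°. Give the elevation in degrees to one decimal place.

79.4°

At local noon the hour angle is zero, so the zenith angle equals |φ − δ| = |+59.8° − (+49.200°)| = 10.600°.
Elevation = 90° − 10.600° = 79.4°.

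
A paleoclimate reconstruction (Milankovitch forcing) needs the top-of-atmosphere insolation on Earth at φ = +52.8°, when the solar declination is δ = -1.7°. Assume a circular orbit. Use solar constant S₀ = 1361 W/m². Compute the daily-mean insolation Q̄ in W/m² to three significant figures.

cos H₀ = −tan(+52.8°) tan(-1.700°) = 0.0391, H₀ = 1.5317 rad.
Bracket: H₀ sin φ sin δ + cos φ cos δ sin H₀ = 1.5317×0.79653×-0.02967 + 0.60460×0.99956×0.99924 = -0.036199 + 0.603875 = 0.567676.
Q̄ = (S₀/π) × [bracket] = (1361/π) × 0.567676 = 245.9 W/m².

Q̄ ≈ 246 W/m²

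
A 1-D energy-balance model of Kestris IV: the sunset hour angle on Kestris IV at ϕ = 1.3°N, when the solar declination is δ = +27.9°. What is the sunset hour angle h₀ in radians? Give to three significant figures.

h₀ = 1.58 rad

cos h₀ = −tan ϕ · tan δ = −tan(+1.3°) × tan(+27.900°) = -0.0120, so h₀ = 1.5828 rad = 90.69°.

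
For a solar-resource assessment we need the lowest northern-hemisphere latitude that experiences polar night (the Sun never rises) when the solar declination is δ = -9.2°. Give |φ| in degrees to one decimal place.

|φ| = 80.8°

Polar night requires cos H₀ = −tan φ tan δ ≥ 1, i.e. tan φ tan δ ≤ −1.
The boundary is |tan φ| · |tan δ| = 1, so |φ| = 90° − |δ| = 90° − 9.2° = 80.8° in the northern hemisphere.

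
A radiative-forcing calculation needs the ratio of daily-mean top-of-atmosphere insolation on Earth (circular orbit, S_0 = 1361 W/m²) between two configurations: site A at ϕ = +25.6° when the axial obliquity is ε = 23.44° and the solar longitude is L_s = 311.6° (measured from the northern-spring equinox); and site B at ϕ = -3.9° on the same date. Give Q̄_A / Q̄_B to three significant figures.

— Configuration A (ϕ=+25.6°):
Solar declination: sin δ = sin ε · sin L_s = sin 23.44° × sin 311.6° = -0.29747, so δ = -17.305°.
cos h₀ = −tan(+25.6°) tan(-17.305°) = 0.1493, h₀ = 1.4210 rad.
Bracket: h₀ sin ϕ sin δ + cos ϕ cos δ sin h₀ = 1.4210×0.43209×-0.29747 + 0.90183×0.95473×0.98880 = -0.182647 + 0.851361 = 0.668714.
Q̄ = (S_0/π) × [bracket] = (1361/π) × 0.668714 = 289.70 W/m².
— Configuration B (ϕ=-3.9°):
cos h₀ = −tan(-3.9°) tan(-17.305°) = -0.0212, h₀ = 1.5920 rad.
Bracket: h₀ sin ϕ sin δ + cos ϕ cos δ sin h₀ = 1.5920×-0.06802×-0.29747 + 0.99768×0.95473×0.99977 = 0.032212 + 0.952296 = 0.984508.
Q̄ = (S_0/π) × [bracket] = (1361/π) × 0.984508 = 426.51 W/m².
Ratio Q̄_A / Q̄_B = 289.70 / 426.51 = 0.6792.

Q̄_A / Q̄_B ≈ 0.679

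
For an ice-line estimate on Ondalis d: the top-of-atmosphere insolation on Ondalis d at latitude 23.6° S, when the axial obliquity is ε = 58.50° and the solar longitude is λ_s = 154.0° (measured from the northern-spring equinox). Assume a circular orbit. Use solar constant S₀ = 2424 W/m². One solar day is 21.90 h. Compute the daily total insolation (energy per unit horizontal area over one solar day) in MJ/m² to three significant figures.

38.2 MJ/m²

Solar declination: sin δ = sin ε · sin λ_s = sin 58.50° × sin 154.0° = 0.37377, so δ = +21.948°.
cos H₀ = −tan(-23.6°) tan(+21.948°) = 0.1761, H₀ = 1.3938 rad.
Bracket: H₀ sin φ sin δ + cos φ cos δ sin H₀ = 1.3938×-0.40035×0.37377 + 0.91636×0.92752×0.98438 = -0.208567 + 0.836666 = 0.628099.
Q̄ = (S₀/π) × [bracket] = (2424/π) × 0.628099 = 484.63 W/m².
Daily total = Q̄ × 21.90 h × 3600 s/h = 484.63 × 21.90 × 3600 / 10⁶ = 38.21 MJ/m².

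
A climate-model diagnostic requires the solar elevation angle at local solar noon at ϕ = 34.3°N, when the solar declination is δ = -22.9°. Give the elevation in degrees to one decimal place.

At local noon the hour angle is zero, so the zenith angle equals |ϕ − δ| = |+34.3° − (-22.900°)| = 57.200°.
Elevation = 90° − 57.200° = 32.8°.

32.8°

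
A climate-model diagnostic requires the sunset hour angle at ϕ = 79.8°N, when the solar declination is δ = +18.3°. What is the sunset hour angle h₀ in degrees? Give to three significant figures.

Sunrise equation: cos h₀ = −tan ϕ · tan δ = -1.8381 ≤ −1, so the Sun never sets (polar day) and h₀ = π.

h₀ = 180°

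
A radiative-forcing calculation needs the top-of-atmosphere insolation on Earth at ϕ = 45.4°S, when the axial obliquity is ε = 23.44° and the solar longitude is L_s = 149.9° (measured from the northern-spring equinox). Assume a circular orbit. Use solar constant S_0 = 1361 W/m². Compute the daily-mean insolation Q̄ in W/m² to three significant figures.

Solar declination: sin δ = sin ε · sin L_s = sin 23.44° × sin 149.9° = 0.19950, so δ = +11.507°.
cos h₀ = −tan(-45.4°) tan(+11.507°) = 0.2065, h₀ = 1.3629 rad.
Bracket: h₀ sin ϕ sin δ + cos ϕ cos δ sin h₀ = 1.3629×-0.71203×0.19950 + 0.70215×0.97990×0.97846 = -0.193600 + 0.673216 = 0.479616.
Q̄ = (S_0/π) × [bracket] = (1361/π) × 0.479616 = 207.8 W/m².

Q̄ ≈ 208 W/m²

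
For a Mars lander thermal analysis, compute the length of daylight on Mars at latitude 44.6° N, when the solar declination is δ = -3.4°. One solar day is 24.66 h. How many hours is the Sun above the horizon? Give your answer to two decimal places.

cos h₀ = −tan ϕ · tan δ = −tan(+44.6°) × tan(-3.400°) = 0.0586, so h₀ = 1.5122 rad = 86.64°.
Daylight = 2h₀/(2π) × 24.66 h = (1.5122/π) × 24.66 = 11.87 h.

11.87 h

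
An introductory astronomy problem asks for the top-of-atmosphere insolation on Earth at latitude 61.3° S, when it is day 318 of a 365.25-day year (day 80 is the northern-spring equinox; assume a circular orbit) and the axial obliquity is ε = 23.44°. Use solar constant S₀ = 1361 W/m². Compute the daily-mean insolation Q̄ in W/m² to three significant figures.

Solar longitude: λ_s = 360° × (318 − 80)/365.25 = 234.579°.
sin δ = sin 23.44° × sin 234.579° = -0.32416, so δ = -18.915°.
cos H₀ = −tan(-61.3°) tan(-18.915°) = -0.6259, H₀ = 2.2471 rad.
Bracket: H₀ sin φ sin δ + cos φ cos δ sin H₀ = 2.2471×-0.87715×-0.32416 + 0.48022×0.94600×0.77991 = 0.638934 + 0.354304 = 0.993238.
Q̄ = (S₀/π) × [bracket] = (1361/π) × 0.993238 = 430.3 W/m².

Q̄ ≈ 430 W/m²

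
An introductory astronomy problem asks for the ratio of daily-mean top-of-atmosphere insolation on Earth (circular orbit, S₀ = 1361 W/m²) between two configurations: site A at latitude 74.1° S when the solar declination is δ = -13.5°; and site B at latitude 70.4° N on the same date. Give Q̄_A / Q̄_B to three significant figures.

Q̄_A / Q̄_B ≈ 12.4

— Configuration A (φ=-74.1°):
cos H₀ = −tan(-74.1°) tan(-13.500°) = -0.8428, H₀ = 2.5733 rad.
Bracket: H₀ sin φ sin δ + cos φ cos δ sin H₀ = 2.5733×-0.96174×-0.23345 + 0.27396×0.97237×0.53822 = 0.577753 + 0.143377 = 0.721130.
Q̄ = (S₀/π) × [bracket] = (1361/π) × 0.721130 = 312.41 W/m².
— Configuration B (φ=+70.4°):
cos H₀ = −tan(+70.4°) tan(-13.500°) = 0.6742, H₀ = 0.8309 rad.
Bracket: H₀ sin φ sin δ + cos φ cos δ sin H₀ = 0.8309×0.94206×-0.23345 + 0.33545×0.97237×0.73853 = -0.182735 + 0.240895 = 0.058160.
Q̄ = (S₀/π) × [bracket] = (1361/π) × 0.058160 = 25.196 W/m².
Ratio Q̄_A / Q̄_B = 312.41 / 25.196 = 12.40.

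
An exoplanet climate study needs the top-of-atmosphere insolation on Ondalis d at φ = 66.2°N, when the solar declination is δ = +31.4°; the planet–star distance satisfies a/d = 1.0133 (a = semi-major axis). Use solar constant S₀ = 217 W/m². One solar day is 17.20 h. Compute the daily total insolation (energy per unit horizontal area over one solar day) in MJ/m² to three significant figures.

cos H₀ = −tan(+66.2°) tan(+31.400°) = -1.3840 ≤ −1 ⇒ polar day, H₀ = π.
Bracket: H₀ sin φ sin δ + cos φ cos δ sin H₀ = 3.1416×0.91496×0.52101 + 0.40355×0.85355×0.00000 = 1.497611 + 0.000000 = 1.497611.
Inverse-square distance factor (a/d)² = 1.0133² = 1.026777.
Q̄ = (S₀/π) × 1.026777 × [bracket] = (217/π) × 1.026777 × 1.497611 = 106.21 W/m².
Daily total = Q̄ × 17.20 h × 3600 s/h = 106.21 × 17.20 × 3600 / 10⁶ = 6.577 MJ/m².

6.58 MJ/m²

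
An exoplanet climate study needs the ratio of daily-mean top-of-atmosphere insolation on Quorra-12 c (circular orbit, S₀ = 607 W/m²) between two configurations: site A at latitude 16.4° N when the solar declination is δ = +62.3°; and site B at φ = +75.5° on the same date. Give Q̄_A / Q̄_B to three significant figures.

Q̄_A / Q̄_B ≈ 0.338

— Configuration A (φ=+16.4°):
cos H₀ = −tan(+16.4°) tan(+62.300°) = -0.5606, H₀ = 2.1659 rad.
Bracket: H₀ sin φ sin δ + cos φ cos δ sin H₀ = 2.1659×0.28234×0.88539 + 0.95931×0.46484×0.82809 = 0.541434 + 0.369267 = 0.910701.
Q̄ = (S₀/π) × [bracket] = (607/π) × 0.910701 = 175.96 W/m².
— Configuration B (φ=+75.5°):
cos H₀ = −tan(+75.5°) tan(+62.300°) = -7.3650 ≤ −1 ⇒ polar day, H₀ = π.
Bracket: H₀ sin φ sin δ + cos φ cos δ sin H₀ = 3.1416×0.96815×0.88539 + 0.25038×0.46484×0.00000 = 2.692949 + 0.000000 = 2.692949.
Q̄ = (S₀/π) × [bracket] = (607/π) × 2.692949 = 520.32 W/m².
Ratio Q̄_A / Q̄_B = 175.96 / 520.32 = 0.3382.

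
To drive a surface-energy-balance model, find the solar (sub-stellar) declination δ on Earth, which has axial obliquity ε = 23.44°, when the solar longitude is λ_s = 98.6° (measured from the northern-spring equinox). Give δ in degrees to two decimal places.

sin δ = sin ε · sin λ_s = sin 23.44° × sin 98.6° = 0.393316.
δ = arcsin(0.393316) = +23.16°.

δ = +23.16°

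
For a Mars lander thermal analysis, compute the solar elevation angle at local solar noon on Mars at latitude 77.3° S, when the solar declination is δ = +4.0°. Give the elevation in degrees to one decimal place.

8.7°

At local noon the hour angle is zero, so the zenith angle equals |ϕ − δ| = |-77.3° − (+4.000°)| = 81.300°.
Elevation = 90° − 81.300° = 8.7°.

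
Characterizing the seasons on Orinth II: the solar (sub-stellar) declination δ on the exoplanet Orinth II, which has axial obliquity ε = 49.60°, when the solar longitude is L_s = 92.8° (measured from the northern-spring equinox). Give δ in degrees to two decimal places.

sin δ = sin ε · sin L_s = sin 49.60° × sin 92.8° = 0.760629.
δ = arcsin(0.760629) = +49.52°.

δ = +49.52°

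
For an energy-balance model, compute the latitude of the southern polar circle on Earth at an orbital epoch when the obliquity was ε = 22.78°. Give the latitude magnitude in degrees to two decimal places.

The polar circle is the lowest latitude that experiences at least one full rotation of continuous darkness at the northern-summer solstice; it lies at |φ| = 90° − ε = 90° − 22.78° = 67.22°.

67.22°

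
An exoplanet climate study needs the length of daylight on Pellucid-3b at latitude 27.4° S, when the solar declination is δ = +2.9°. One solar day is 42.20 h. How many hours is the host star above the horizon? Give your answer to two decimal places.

20.75 h

cos H₀ = −tan φ · tan δ = −tan(-27.4°) × tan(+2.900°) = 0.0263, so H₀ = 1.5445 rad = 88.50°.
Daylight = 2H₀/(2π) × 42.20 h = (1.5445/π) × 42.20 = 20.75 h.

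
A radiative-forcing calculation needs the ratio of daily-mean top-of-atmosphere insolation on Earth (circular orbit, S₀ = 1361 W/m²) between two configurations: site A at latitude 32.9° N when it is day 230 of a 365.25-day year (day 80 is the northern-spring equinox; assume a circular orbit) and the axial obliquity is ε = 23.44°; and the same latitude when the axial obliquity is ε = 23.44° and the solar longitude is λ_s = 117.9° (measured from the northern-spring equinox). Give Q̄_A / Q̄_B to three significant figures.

Q̄_A / Q̄_B ≈ 0.910

— Configuration A (φ=+32.9°):
Solar longitude: λ_s = 360° × (230 − 80)/365.25 = 147.844°.
sin δ = sin 23.44° × sin 147.844° = 0.21171, so δ = +12.223°.
cos H₀ = −tan(+32.9°) tan(+12.223°) = -0.1401, H₀ = 1.7114 rad.
Bracket: H₀ sin φ sin δ + cos φ cos δ sin H₀ = 1.7114×0.54317×0.21171 + 0.83962×0.97733×0.99013 = 0.196802 + 0.812487 = 1.009289.
Q̄ = (S₀/π) × [bracket] = (1361/π) × 1.009289 = 437.24 W/m².
— Configuration B (φ=+32.9°):
Solar declination: sin δ = sin ε · sin λ_s = sin 23.44° × sin 117.9° = 0.35155, so δ = +20.582°.
cos H₀ = −tan(+32.9°) tan(+20.582°) = -0.2429, H₀ = 1.8162 rad.
Bracket: H₀ sin φ sin δ + cos φ cos δ sin H₀ = 1.8162×0.54317×0.35155 + 0.83962×0.93617×0.97004 = 0.346806 + 0.762478 = 1.109284.
Q̄ = (S₀/π) × [bracket] = (1361/π) × 1.109284 = 480.56 W/m².
Ratio Q̄_A / Q̄_B = 437.24 / 480.56 = 0.9099.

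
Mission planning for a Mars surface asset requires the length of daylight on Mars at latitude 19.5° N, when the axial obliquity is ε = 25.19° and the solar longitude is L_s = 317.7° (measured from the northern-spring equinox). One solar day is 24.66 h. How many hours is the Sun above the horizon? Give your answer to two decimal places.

Solar declination: sin δ = sin ε · sin L_s = sin 25.19° × sin 317.7° = -0.28645, so δ = -16.645°.
cos h₀ = −tan ϕ · tan δ = −tan(+19.5°) × tan(-16.645°) = 0.1059, so h₀ = 1.4647 rad = 83.92°.
Daylight = 2h₀/(2π) × 24.66 h = (1.4647/π) × 24.66 = 11.50 h.

11.50 h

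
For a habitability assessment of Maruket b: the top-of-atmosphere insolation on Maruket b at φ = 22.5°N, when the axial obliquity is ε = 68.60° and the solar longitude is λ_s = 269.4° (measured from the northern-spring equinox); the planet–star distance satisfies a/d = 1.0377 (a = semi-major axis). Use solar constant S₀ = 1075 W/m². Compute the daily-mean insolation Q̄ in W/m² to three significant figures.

Solar declination: sin δ = sin ε · sin λ_s = sin 68.60° × sin 269.4° = -0.93100, so δ = -68.592°.
cos H₀ = −tan(+22.5°) tan(-68.592°) = 1.0565 ≥ 1 ⇒ polar night, H₀ = 0 and Q̄ = 0.
Inverse-square distance factor (a/d)² = 1.0377² = 1.076821.

Q̄ ≈ 0.00 W/m²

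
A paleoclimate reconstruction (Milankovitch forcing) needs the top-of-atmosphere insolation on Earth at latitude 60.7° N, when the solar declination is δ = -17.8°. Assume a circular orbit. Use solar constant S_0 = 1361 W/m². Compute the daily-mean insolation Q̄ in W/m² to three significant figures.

Q̄ ≈ 54.5 W/m²

cos h₀ = −tan(+60.7°) tan(-17.800°) = 0.5721, h₀ = 0.9617 rad.
Bracket: h₀ sin ϕ sin δ + cos ϕ cos δ sin h₀ = 0.9617×0.87207×-0.30570 + 0.48938×0.95213×0.82016 = -0.256381 + 0.382156 = 0.125775.
Q̄ = (S_0/π) × [bracket] = (1361/π) × 0.125775 = 54.49 W/m².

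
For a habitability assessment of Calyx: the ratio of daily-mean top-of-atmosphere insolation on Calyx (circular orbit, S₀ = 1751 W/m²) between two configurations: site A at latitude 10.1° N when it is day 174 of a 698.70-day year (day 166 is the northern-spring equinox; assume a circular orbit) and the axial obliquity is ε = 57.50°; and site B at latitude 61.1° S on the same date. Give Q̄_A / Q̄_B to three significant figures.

Q̄_A / Q̄_B ≈ 2.49

— Configuration A (φ=+10.1°):
Solar longitude: λ_s = 360° × (174 − 166)/698.70 = 4.122°.
sin δ = sin 57.50° × sin 4.122° = 0.06062, so δ = +3.476°.
cos H₀ = −tan(+10.1°) tan(+3.476°) = -0.0108, H₀ = 1.5816 rad.
Bracket: H₀ sin φ sin δ + cos φ cos δ sin H₀ = 1.5816×0.17537×0.06062 + 0.98450×0.99816×0.99994 = 0.016814 + 0.982630 = 0.999444.
Q̄ = (S₀/π) × [bracket] = (1751/π) × 0.999444 = 557.05 W/m².
— Configuration B (φ=-61.1°):
cos H₀ = −tan(-61.1°) tan(+3.476°) = 0.1100, H₀ = 1.4606 rad.
Bracket: H₀ sin φ sin δ + cos φ cos δ sin H₀ = 1.4606×-0.87546×0.06062 + 0.48328×0.99816×0.99393 = -0.077515 + 0.479463 = 0.401948.
Q̄ = (S₀/π) × [bracket] = (1751/π) × 0.401948 = 224.03 W/m².
Ratio Q̄_A / Q̄_B = 557.05 / 224.03 = 2.486.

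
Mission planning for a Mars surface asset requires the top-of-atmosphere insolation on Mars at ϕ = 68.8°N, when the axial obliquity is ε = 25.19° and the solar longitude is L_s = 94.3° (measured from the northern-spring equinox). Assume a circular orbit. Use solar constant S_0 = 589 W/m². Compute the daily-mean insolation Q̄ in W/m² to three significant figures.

Q̄ ≈ 233 W/m²

Solar declination: sin δ = sin ε · sin L_s = sin 25.19° × sin 94.3° = 0.42442, so δ = +25.114°.
cos h₀ = −tan(+68.8°) tan(+25.114°) = -1.2085 ≤ −1 ⇒ polar day, h₀ = π.
Bracket: h₀ sin ϕ sin δ + cos ϕ cos δ sin h₀ = 3.1416×0.93232×0.42442 + 0.36162×0.90546×0.00000 = 1.243116 + 0.000000 = 1.243116.
Q̄ = (S_0/π) × [bracket] = (589/π) × 1.243116 = 233.1 W/m².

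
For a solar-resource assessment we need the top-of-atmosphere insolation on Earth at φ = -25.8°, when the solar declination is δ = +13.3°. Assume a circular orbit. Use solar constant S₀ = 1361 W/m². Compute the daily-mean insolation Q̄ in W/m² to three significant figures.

cos H₀ = −tan(-25.8°) tan(+13.300°) = 0.1143, H₀ = 1.4563 rad.
Bracket: H₀ sin φ sin δ + cos φ cos δ sin H₀ = 1.4563×-0.43523×0.23005 + 0.90032×0.97318×0.99345 = -0.145812 + 0.870434 = 0.724622.
Q̄ = (S₀/π) × [bracket] = (1361/π) × 0.724622 = 313.9 W/m².

Q̄ ≈ 314 W/m²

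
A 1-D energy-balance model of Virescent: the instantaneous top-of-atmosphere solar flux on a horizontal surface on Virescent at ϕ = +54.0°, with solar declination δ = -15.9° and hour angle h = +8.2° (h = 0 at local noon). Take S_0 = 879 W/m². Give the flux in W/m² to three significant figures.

cos θ_z = sin ϕ sin δ + cos ϕ cos δ cos h = -0.221638 + 0.559518 = 0.337880.
Flux = S_0 · cos θ_z = 879 × 0.337880 = 297.0 W/m².

297 W/m²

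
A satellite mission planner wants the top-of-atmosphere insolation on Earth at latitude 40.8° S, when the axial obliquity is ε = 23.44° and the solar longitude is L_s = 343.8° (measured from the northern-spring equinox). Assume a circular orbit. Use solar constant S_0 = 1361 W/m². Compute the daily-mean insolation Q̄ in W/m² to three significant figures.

Q̄ ≈ 377 W/m²

Solar declination: sin δ = sin ε · sin L_s = sin 23.44° × sin 343.8° = -0.11098, so δ = -6.372°.
cos h₀ = −tan(-40.8°) tan(-6.372°) = -0.0964, h₀ = 1.6673 rad.
Bracket: h₀ sin ϕ sin δ + cos ϕ cos δ sin h₀ = 1.6673×-0.65342×-0.11098 + 0.75700×0.99382×0.99534 = 0.120907 + 0.748816 = 0.869723.
Q̄ = (S_0/π) × [bracket] = (1361/π) × 0.869723 = 376.8 W/m².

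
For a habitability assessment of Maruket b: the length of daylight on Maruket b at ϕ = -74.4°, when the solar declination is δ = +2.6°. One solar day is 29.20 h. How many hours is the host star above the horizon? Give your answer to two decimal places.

13.08 h

cos h₀ = −tan ϕ · tan δ = −tan(-74.4°) × tan(+2.600°) = 0.1626, so h₀ = 1.4074 rad = 80.64°.
Daylight = 2h₀/(2π) × 29.20 h = (1.4074/π) × 29.20 = 13.08 h.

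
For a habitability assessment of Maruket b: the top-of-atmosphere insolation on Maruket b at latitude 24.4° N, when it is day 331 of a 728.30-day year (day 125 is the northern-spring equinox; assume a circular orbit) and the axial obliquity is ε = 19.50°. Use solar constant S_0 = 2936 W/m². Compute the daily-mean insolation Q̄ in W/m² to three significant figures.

Q̄ ≈ 1.01e+03 W/m²

Solar longitude: L_s = 360° × (331 − 125)/728.30 = 101.826°.
sin δ = sin 19.50° × sin 101.826° = 0.32672, so δ = +19.070°.
cos h₀ = −tan(+24.4°) tan(+19.070°) = -0.1568, h₀ = 1.7283 rad.
Bracket: h₀ sin ϕ sin δ + cos ϕ cos δ sin h₀ = 1.7283×0.41310×0.32672 + 0.91068×0.94512×0.98763 = 0.233265 + 0.850055 = 1.083320.
Q̄ = (S_0/π) × [bracket] = (2936/π) × 1.083320 = 1012 W/m².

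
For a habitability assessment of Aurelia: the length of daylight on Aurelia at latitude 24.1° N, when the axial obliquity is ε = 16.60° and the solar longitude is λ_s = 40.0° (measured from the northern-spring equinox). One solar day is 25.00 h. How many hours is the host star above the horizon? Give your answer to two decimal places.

Solar declination: sin δ = sin ε · sin λ_s = sin 16.60° × sin 40.0° = 0.18364, so δ = +10.582°.
cos H₀ = −tan φ · tan δ = −tan(+24.1°) × tan(+10.582°) = -0.0836, so H₀ = 1.6545 rad = 94.79°.
Daylight = 2H₀/(2π) × 25.00 h = (1.6545/π) × 25.00 = 13.17 h.

13.17 h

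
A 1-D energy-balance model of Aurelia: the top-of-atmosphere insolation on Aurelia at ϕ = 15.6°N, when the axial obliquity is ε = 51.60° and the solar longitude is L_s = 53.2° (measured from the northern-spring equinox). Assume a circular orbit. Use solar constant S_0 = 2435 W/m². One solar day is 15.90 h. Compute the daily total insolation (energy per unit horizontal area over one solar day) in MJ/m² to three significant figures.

45.9 MJ/m²

Solar declination: sin δ = sin ε · sin L_s = sin 51.60° × sin 53.2° = 0.62753, so δ = +38.868°.
cos h₀ = −tan(+15.6°) tan(+38.868°) = -0.2250, h₀ = 1.7978 rad.
Bracket: h₀ sin ϕ sin δ + cos ϕ cos δ sin h₀ = 1.7978×0.26892×0.62753 + 0.96316×0.77859×0.97435 = 0.303388 + 0.730672 = 1.034060.
Q̄ = (S_0/π) × [bracket] = (2435/π) × 1.034060 = 801.48 W/m².
Daily total = Q̄ × 15.90 h × 3600 s/h = 801.48 × 15.90 × 3600 / 10⁶ = 45.88 MJ/m².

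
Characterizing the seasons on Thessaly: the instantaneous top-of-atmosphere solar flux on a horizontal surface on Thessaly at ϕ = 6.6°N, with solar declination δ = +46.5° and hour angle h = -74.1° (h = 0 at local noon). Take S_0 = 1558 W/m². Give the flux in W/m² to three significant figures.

422 W/m²

cos θ_z = sin ϕ sin δ + cos ϕ cos δ cos h = 0.083372 + 0.187331 = 0.270703.
Flux = S_0 · cos θ_z = 1558 × 0.270703 = 421.8 W/m².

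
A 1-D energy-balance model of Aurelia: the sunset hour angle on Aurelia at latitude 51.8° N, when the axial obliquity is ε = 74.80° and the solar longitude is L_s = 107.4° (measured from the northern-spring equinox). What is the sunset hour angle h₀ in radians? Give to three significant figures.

Solar declination: sin δ = sin ε · sin L_s = sin 74.80° × sin 107.4° = 0.92086, so δ = +67.052°.
Sunrise equation: cos h₀ = −tan ϕ · tan δ = -3.0013 ≤ −1, so the host star never sets (polar day) and h₀ = π.

h₀ = 3.14 rad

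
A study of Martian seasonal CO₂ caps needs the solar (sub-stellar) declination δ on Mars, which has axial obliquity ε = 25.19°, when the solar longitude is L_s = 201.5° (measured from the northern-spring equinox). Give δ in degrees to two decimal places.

sin δ = sin ε · sin L_s = sin 25.19° × sin 201.5° = -0.155991.
δ = arcsin(-0.155991) = -8.97°.

δ = -8.97°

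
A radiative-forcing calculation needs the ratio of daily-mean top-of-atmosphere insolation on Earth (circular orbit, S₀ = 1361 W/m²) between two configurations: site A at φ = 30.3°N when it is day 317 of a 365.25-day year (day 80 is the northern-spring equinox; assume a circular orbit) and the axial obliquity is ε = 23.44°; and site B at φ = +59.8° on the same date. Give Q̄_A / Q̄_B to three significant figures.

Q̄_A / Q̄_B ≈ 4.65

— Configuration A (φ=+30.3°):
Solar longitude: λ_s = 360° × (317 − 80)/365.25 = 233.593°.
sin δ = sin 23.44° × sin 233.593° = -0.32015, so δ = -18.672°.
cos H₀ = −tan(+30.3°) tan(-18.672°) = 0.1975, H₀ = 1.3720 rad.
Bracket: H₀ sin φ sin δ + cos φ cos δ sin H₀ = 1.3720×0.50453×-0.32015 + 0.86340×0.94737×0.98031 = -0.221613 + 0.801854 = 0.580241.
Q̄ = (S₀/π) × [bracket] = (1361/π) × 0.580241 = 251.37 W/m².
— Configuration B (φ=+59.8°):
cos H₀ = −tan(+59.8°) tan(-18.672°) = 0.5806, H₀ = 0.9513 rad.
Bracket: H₀ sin φ sin δ + cos φ cos δ sin H₀ = 0.9513×0.86427×-0.32015 + 0.50302×0.94737×0.81416 = -0.263221 + 0.387985 = 0.124764.
Q̄ = (S₀/π) × [bracket] = (1361/π) × 0.124764 = 54.050 W/m².
Ratio Q̄_A / Q̄_B = 251.37 / 54.050 = 4.651.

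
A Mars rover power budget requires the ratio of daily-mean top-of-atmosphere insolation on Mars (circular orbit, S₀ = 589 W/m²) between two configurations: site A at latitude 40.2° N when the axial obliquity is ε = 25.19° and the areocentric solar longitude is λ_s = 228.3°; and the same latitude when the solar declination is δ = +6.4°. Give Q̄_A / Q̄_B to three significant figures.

Q̄_A / Q̄_B ≈ 0.493

— Configuration A (φ=+40.2°):
sin δ = sin 25.19° × sin 228.3° = -0.31779, so δ = -18.529°.
cos H₀ = −tan(+40.2°) tan(-18.529°) = 0.2832, H₀ = 1.2836 rad.
Bracket: H₀ sin φ sin δ + cos φ cos δ sin H₀ = 1.2836×0.64546×-0.31779 + 0.76380×0.94816×0.95905 = -0.263293 + 0.694548 = 0.431255.
Q̄ = (S₀/π) × [bracket] = (589/π) × 0.431255 = 80.854 W/m².
— Configuration B (φ=+40.2°):
cos H₀ = −tan(+40.2°) tan(+6.400°) = -0.0948, H₀ = 1.6657 rad.
Bracket: H₀ sin φ sin δ + cos φ cos δ sin H₀ = 1.6657×0.64546×0.11147 + 0.76380×0.99377×0.99550 = 0.119846 + 0.755626 = 0.875472.
Q̄ = (S₀/π) × [bracket] = (589/π) × 0.875472 = 164.14 W/m².
Ratio Q̄_A / Q̄_B = 80.854 / 164.14 = 0.4926.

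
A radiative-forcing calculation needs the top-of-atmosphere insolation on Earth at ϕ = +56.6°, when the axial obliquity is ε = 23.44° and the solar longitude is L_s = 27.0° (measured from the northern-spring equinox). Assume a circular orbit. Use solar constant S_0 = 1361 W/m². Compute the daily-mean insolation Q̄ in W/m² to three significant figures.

Q̄ ≈ 346 W/m²

Solar declination: sin δ = sin ε · sin L_s = sin 23.44° × sin 27.0° = 0.18059, so δ = +10.404°.
cos h₀ = −tan(+56.6°) tan(+10.404°) = -0.2785, h₀ = 1.8530 rad.
Bracket: h₀ sin ϕ sin δ + cos ϕ cos δ sin h₀ = 1.8530×0.83485×0.18059 + 0.55048×0.98356×0.96045 = 0.279369 + 0.520017 = 0.799386.
Q̄ = (S_0/π) × [bracket] = (1361/π) × 0.799386 = 346.3 W/m².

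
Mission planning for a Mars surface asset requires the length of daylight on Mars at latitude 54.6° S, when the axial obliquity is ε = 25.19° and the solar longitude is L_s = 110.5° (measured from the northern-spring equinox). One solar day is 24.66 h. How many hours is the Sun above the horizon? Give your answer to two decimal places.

7.16 h

Solar declination: sin δ = sin ε · sin L_s = sin 25.19° × sin 110.5° = 0.39867, so δ = +23.495°.
cos h₀ = −tan ϕ · tan δ = −tan(-54.6°) × tan(+23.495°) = 0.6117, so h₀ = 0.9126 rad = 52.29°.
Daylight = 2h₀/(2π) × 24.66 h = (0.9126/π) × 24.66 = 7.16 h.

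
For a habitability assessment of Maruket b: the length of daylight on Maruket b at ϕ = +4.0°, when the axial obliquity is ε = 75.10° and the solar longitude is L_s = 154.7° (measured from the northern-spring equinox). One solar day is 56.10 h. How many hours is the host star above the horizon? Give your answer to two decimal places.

Solar declination: sin δ = sin ε · sin L_s = sin 75.10° × sin 154.7° = 0.41299, so δ = +24.393°.
cos h₀ = −tan ϕ · tan δ = −tan(+4.0°) × tan(+24.393°) = -0.0317, so h₀ = 1.6025 rad = 91.82°.
Daylight = 2h₀/(2π) × 56.10 h = (1.6025/π) × 56.10 = 28.62 h.

28.62 h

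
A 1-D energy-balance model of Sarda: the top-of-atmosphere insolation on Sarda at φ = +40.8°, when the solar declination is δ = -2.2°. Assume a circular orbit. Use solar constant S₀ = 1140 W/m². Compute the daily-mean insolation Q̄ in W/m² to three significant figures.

Q̄ ≈ 260 W/m²

cos H₀ = −tan(+40.8°) tan(-2.200°) = 0.0332, H₀ = 1.5376 rad.
Bracket: H₀ sin φ sin δ + cos φ cos δ sin H₀ = 1.5376×0.65342×-0.03839 + 0.75700×0.99926×0.99945 = -0.038570 + 0.756024 = 0.717454.
Q̄ = (S₀/π) × [bracket] = (1140/π) × 0.717454 = 260.3 W/m².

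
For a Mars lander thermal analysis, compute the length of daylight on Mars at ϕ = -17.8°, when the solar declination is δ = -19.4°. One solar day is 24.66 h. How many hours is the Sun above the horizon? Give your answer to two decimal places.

13.22 h

cos h₀ = −tan ϕ · tan δ = −tan(-17.8°) × tan(-19.400°) = -0.1131, so h₀ = 1.6841 rad = 96.49°.
Daylight = 2h₀/(2π) × 24.66 h = (1.6841/π) × 24.66 = 13.22 h.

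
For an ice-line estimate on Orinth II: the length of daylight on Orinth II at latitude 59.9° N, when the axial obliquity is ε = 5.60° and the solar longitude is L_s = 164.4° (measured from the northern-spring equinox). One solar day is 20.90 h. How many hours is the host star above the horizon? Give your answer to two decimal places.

Solar declination: sin δ = sin ε · sin L_s = sin 5.60° × sin 164.4° = 0.02624, so δ = +1.504°.
cos h₀ = −tan ϕ · tan δ = −tan(+59.9°) × tan(+1.504°) = -0.0453, so h₀ = 1.6161 rad = 92.60°.
Daylight = 2h₀/(2π) × 20.90 h = (1.6161/π) × 20.90 = 10.75 h.

10.75 h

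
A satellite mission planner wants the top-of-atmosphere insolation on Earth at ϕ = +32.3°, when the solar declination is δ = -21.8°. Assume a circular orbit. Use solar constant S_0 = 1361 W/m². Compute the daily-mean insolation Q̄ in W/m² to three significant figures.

cos h₀ = −tan(+32.3°) tan(-21.800°) = 0.2529, h₀ = 1.3152 rad.
Bracket: h₀ sin ϕ sin δ + cos ϕ cos δ sin h₀ = 1.3152×0.53435×-0.37137 + 0.84526×0.92849×0.96751 = -0.260990 + 0.759317 = 0.498327.
Q̄ = (S_0/π) × [bracket] = (1361/π) × 0.498327 = 215.9 W/m².

Q̄ ≈ 216 W/m²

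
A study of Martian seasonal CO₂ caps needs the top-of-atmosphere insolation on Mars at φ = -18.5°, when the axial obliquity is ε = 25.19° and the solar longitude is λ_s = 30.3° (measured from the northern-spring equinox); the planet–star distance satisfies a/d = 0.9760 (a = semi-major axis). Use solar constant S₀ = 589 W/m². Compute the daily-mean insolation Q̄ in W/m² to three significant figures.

Q̄ ≈ 147 W/m²

Solar declination: sin δ = sin ε · sin λ_s = sin 25.19° × sin 30.3° = 0.21474, so δ = +12.400°.
cos H₀ = −tan(-18.5°) tan(+12.400°) = 0.0736, H₀ = 1.4972 rad.
Bracket: H₀ sin φ sin δ + cos φ cos δ sin H₀ = 1.4972×-0.31730×0.21474 + 0.94832×0.97667×0.99729 = -0.102015 + 0.923686 = 0.821671.
Inverse-square distance factor (a/d)² = 0.9760² = 0.952576.
Q̄ = (S₀/π) × 0.952576 × [bracket] = (589/π) × 0.952576 × 0.821671 = 146.7 W/m².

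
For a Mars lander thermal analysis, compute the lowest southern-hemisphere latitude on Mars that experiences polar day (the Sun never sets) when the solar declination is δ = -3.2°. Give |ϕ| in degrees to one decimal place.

|ϕ| = 86.8°

Polar day requires cos h₀ = −tan ϕ tan δ ≤ −1, i.e. tan ϕ tan δ ≥ 1.
The boundary is |tan ϕ| · |tan δ| = 1, so |ϕ| = 90° − |δ| = 90° − 3.2° = 86.8° in the southern hemisphere.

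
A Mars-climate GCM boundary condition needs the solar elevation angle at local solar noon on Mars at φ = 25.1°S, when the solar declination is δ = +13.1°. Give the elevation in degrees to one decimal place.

At local noon the hour angle is zero, so the zenith angle equals |φ − δ| = |-25.1° − (+13.100°)| = 38.200°.
Elevation = 90° − 38.200° = 51.8°.

51.8°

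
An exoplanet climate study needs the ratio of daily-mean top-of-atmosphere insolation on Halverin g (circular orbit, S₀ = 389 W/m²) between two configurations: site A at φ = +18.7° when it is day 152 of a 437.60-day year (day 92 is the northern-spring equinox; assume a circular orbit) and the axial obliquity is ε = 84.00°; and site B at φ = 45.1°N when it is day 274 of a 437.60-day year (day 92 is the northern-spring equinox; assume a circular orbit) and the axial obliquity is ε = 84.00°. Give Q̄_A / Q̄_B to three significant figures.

— Configuration A (φ=+18.7°):
Solar longitude: λ_s = 360° × (152 − 92)/437.60 = 49.360°.
sin δ = sin 84.00° × sin 49.360° = 0.75466, so δ = +48.996°.
cos H₀ = −tan(+18.7°) tan(+48.996°) = -0.3893, H₀ = 1.9707 rad.
Bracket: H₀ sin φ sin δ + cos φ cos δ sin H₀ = 1.9707×0.32061×0.75466 + 0.94721×0.65611×0.92110 = 0.476814 + 0.572440 = 1.049254.
Q̄ = (S₀/π) × [bracket] = (389/π) × 1.049254 = 129.92 W/m².
— Configuration B (φ=+45.1°):
Solar longitude: λ_s = 360° × (274 − 92)/437.60 = 149.726°.
sin δ = sin 84.00° × sin 149.726° = 0.50138, so δ = +30.091°.
cos H₀ = −tan(+45.1°) tan(+30.091°) = -0.5815, H₀ = 2.1914 rad.
Bracket: H₀ sin φ sin δ + cos φ cos δ sin H₀ = 2.1914×0.70834×0.50138 + 0.70587×0.86523×0.81355 = 0.778270 + 0.496867 = 1.275137.
Q̄ = (S₀/π) × [bracket] = (389/π) × 1.275137 = 157.89 W/m².
Ratio Q̄_A / Q̄_B = 129.92 / 157.89 = 0.8229.

Q̄_A / Q̄_B ≈ 0.823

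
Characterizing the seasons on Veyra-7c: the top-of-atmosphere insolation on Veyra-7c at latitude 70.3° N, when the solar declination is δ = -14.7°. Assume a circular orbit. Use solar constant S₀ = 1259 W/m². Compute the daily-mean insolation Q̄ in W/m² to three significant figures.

Q̄ ≈ 17.3 W/m²

cos H₀ = −tan(+70.3°) tan(-14.700°) = 0.7327, H₀ = 0.7485 rad.
Bracket: H₀ sin φ sin δ + cos φ cos δ sin H₀ = 0.7485×0.94147×-0.25376 + 0.33710×0.96727×0.68055 = -0.178822 + 0.221905 = 0.043083.
Q̄ = (S₀/π) × [bracket] = (1259/π) × 0.043083 = 17.27 W/m².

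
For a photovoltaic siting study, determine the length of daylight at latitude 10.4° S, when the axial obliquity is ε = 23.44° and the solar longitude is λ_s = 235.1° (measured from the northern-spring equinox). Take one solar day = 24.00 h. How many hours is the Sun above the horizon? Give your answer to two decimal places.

Solar declination: sin δ = sin ε · sin λ_s = sin 23.44° × sin 235.1° = -0.32625, so δ = -19.041°.
cos H₀ = −tan φ · tan δ = −tan(-10.4°) × tan(-19.041°) = -0.0633, so H₀ = 1.6342 rad = 93.63°.
Daylight = 2H₀/(2π) × 24.00 h = (1.6342/π) × 24.00 = 12.48 h.

12.48 h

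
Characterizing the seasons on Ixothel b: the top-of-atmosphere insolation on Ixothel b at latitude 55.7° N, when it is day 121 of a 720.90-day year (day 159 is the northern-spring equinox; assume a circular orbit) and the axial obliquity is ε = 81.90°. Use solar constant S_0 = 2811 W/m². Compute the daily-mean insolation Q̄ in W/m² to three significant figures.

Q̄ ≈ 164 W/m²

Solar longitude: L_s = 360° × (121 − 159)/720.90 = -18.976°, i.e. -18.976° + 360° = 341.024°.
sin δ = sin 81.90° × sin 341.024° = -0.32193, so δ = -18.780°.
cos h₀ = −tan(+55.7°) tan(-18.780°) = 0.4985, h₀ = 1.0490 rad.
Bracket: h₀ sin ϕ sin δ + cos ϕ cos δ sin h₀ = 1.0490×0.82610×-0.32193 + 0.56353×0.94676×0.86691 = -0.278978 + 0.462520 = 0.183542.
Q̄ = (S_0/π) × [bracket] = (2811/π) × 0.183542 = 164.2 W/m².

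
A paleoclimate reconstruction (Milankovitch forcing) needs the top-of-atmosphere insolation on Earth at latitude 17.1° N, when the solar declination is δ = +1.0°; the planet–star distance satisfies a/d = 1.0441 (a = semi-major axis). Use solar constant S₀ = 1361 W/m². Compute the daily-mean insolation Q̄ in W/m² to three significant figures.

Q̄ ≈ 455 W/m²

cos H₀ = −tan(+17.1°) tan(+1.000°) = -0.0054, H₀ = 1.5762 rad.
Bracket: H₀ sin φ sin δ + cos φ cos δ sin H₀ = 1.5762×0.29404×0.01745 + 0.95579×0.99985×0.99999 = 0.008087 + 0.955637 = 0.963724.
Inverse-square distance factor (a/d)² = 1.0441² = 1.090145.
Q̄ = (S₀/π) × 1.090145 × [bracket] = (1361/π) × 1.090145 × 0.963724 = 455.1 W/m².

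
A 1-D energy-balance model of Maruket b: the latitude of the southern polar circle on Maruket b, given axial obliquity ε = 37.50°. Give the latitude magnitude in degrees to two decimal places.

The polar circle is the lowest latitude that experiences at least one full rotation of continuous darkness at the northern-summer solstice; it lies at |φ| = 90° − ε = 90° − 37.50° = 52.50°.

52.50°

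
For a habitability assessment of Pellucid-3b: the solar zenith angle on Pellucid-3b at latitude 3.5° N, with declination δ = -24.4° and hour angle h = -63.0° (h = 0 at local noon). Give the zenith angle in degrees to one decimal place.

θ_z = 67.2°

cos θ_z = sin ϕ sin δ + cos ϕ cos δ cos h = -0.025219 + 0.412671 = 0.387452.
θ_z = arccos(0.387452) = 67.2°.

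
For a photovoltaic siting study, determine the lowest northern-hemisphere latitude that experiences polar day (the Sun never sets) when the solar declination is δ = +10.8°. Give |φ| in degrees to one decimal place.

|φ| = 79.2°

Polar day requires cos H₀ = −tan φ tan δ ≤ −1, i.e. tan φ tan δ ≥ 1.
The boundary is |tan φ| · |tan δ| = 1, so |φ| = 90° − |δ| = 90° − 10.8° = 79.2° in the northern hemisphere.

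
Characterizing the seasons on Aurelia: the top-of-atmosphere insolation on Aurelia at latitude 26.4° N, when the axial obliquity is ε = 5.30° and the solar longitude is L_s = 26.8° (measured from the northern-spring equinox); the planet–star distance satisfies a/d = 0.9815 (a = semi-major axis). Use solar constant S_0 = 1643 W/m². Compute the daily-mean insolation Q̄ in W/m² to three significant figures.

Q̄ ≈ 466 W/m²

Solar declination: sin δ = sin ε · sin L_s = sin 5.30° × sin 26.8° = 0.04165, so δ = +2.387°.
cos h₀ = −tan(+26.4°) tan(+2.387°) = -0.0207, h₀ = 1.5915 rad.
Bracket: h₀ sin ϕ sin δ + cos ϕ cos δ sin h₀ = 1.5915×0.44464×0.04165 + 0.89571×0.99913×0.99979 = 0.029473 + 0.894743 = 0.924216.
Inverse-square distance factor (a/d)² = 0.9815² = 0.963342.
Q̄ = (S_0/π) × 0.963342 × [bracket] = (1643/π) × 0.963342 × 0.924216 = 465.6 W/m².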